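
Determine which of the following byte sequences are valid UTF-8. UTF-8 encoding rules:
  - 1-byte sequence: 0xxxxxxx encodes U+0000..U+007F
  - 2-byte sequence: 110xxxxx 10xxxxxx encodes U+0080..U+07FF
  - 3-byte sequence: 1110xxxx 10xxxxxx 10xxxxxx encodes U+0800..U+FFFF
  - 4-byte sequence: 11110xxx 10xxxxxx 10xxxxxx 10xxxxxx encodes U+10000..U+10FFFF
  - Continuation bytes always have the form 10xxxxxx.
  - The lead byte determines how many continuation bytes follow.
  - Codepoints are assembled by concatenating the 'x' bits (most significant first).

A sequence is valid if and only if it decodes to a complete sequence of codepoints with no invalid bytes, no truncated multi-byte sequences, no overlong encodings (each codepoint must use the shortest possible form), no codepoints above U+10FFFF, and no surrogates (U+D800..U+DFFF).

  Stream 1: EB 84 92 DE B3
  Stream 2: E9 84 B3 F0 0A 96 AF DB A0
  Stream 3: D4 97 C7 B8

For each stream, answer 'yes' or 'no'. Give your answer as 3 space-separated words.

Answer: yes no yes

Derivation:
Stream 1: decodes cleanly. VALID
Stream 2: error at byte offset 4. INVALID
Stream 3: decodes cleanly. VALID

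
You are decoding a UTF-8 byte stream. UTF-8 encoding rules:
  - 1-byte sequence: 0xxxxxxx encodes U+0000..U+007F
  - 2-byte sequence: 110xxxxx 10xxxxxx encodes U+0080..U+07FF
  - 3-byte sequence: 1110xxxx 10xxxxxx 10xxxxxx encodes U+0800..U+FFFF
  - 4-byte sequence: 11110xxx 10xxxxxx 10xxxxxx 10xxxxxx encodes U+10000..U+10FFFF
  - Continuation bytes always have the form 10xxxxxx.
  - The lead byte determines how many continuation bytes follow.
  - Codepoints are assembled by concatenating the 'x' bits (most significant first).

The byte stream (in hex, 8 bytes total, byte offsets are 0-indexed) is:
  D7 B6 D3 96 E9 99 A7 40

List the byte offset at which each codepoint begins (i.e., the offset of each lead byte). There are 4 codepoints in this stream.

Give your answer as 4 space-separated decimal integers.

Answer: 0 2 4 7

Derivation:
Byte[0]=D7: 2-byte lead, need 1 cont bytes. acc=0x17
Byte[1]=B6: continuation. acc=(acc<<6)|0x36=0x5F6
Completed: cp=U+05F6 (starts at byte 0)
Byte[2]=D3: 2-byte lead, need 1 cont bytes. acc=0x13
Byte[3]=96: continuation. acc=(acc<<6)|0x16=0x4D6
Completed: cp=U+04D6 (starts at byte 2)
Byte[4]=E9: 3-byte lead, need 2 cont bytes. acc=0x9
Byte[5]=99: continuation. acc=(acc<<6)|0x19=0x259
Byte[6]=A7: continuation. acc=(acc<<6)|0x27=0x9667
Completed: cp=U+9667 (starts at byte 4)
Byte[7]=40: 1-byte ASCII. cp=U+0040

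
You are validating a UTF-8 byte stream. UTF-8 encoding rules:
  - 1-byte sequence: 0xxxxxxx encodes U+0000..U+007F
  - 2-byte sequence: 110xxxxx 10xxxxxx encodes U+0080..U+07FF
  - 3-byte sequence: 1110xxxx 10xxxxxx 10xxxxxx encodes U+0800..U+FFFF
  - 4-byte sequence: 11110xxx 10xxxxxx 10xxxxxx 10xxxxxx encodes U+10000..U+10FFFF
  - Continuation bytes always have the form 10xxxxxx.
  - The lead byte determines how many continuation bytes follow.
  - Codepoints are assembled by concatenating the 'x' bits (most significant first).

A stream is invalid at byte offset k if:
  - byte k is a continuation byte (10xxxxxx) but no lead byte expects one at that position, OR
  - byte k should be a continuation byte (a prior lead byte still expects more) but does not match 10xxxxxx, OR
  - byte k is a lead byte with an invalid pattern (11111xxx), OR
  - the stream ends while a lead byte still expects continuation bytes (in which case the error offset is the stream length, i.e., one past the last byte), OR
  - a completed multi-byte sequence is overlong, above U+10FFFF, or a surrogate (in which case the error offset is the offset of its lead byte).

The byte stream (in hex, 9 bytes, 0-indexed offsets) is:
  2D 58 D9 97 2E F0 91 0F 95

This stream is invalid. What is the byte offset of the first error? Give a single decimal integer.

Byte[0]=2D: 1-byte ASCII. cp=U+002D
Byte[1]=58: 1-byte ASCII. cp=U+0058
Byte[2]=D9: 2-byte lead, need 1 cont bytes. acc=0x19
Byte[3]=97: continuation. acc=(acc<<6)|0x17=0x657
Completed: cp=U+0657 (starts at byte 2)
Byte[4]=2E: 1-byte ASCII. cp=U+002E
Byte[5]=F0: 4-byte lead, need 3 cont bytes. acc=0x0
Byte[6]=91: continuation. acc=(acc<<6)|0x11=0x11
Byte[7]=0F: expected 10xxxxxx continuation. INVALID

Answer: 7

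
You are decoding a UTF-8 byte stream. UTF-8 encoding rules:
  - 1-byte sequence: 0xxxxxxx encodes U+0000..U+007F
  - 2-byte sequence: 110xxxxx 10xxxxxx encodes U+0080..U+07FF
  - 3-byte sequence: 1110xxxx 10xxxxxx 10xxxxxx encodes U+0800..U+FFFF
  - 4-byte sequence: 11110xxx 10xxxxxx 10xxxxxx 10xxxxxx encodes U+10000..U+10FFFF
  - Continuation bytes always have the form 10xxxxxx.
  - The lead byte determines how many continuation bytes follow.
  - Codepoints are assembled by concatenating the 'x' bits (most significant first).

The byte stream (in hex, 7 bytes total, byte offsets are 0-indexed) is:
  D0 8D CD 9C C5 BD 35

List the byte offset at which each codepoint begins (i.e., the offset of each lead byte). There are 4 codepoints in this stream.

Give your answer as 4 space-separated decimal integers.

Answer: 0 2 4 6

Derivation:
Byte[0]=D0: 2-byte lead, need 1 cont bytes. acc=0x10
Byte[1]=8D: continuation. acc=(acc<<6)|0x0D=0x40D
Completed: cp=U+040D (starts at byte 0)
Byte[2]=CD: 2-byte lead, need 1 cont bytes. acc=0xD
Byte[3]=9C: continuation. acc=(acc<<6)|0x1C=0x35C
Completed: cp=U+035C (starts at byte 2)
Byte[4]=C5: 2-byte lead, need 1 cont bytes. acc=0x5
Byte[5]=BD: continuation. acc=(acc<<6)|0x3D=0x17D
Completed: cp=U+017D (starts at byte 4)
Byte[6]=35: 1-byte ASCII. cp=U+0035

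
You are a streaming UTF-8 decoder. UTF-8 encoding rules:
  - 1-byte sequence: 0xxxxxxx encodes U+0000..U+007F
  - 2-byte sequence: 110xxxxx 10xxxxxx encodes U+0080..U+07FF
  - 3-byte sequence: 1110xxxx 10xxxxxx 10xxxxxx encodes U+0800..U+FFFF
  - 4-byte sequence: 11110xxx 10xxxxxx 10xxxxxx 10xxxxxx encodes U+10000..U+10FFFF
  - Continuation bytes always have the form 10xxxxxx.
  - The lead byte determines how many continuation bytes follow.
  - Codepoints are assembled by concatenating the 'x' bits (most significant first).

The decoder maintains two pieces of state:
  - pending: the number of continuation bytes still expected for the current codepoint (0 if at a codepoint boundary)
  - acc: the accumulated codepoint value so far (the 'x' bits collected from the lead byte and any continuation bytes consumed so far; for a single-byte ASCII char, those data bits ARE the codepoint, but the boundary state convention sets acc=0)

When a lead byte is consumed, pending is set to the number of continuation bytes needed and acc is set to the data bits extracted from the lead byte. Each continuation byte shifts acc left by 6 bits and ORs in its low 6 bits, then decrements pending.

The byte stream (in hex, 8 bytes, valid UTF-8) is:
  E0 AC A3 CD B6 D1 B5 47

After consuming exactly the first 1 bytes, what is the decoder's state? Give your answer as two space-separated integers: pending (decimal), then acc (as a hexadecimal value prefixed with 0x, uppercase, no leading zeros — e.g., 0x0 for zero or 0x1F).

Byte[0]=E0: 3-byte lead. pending=2, acc=0x0

Answer: 2 0x0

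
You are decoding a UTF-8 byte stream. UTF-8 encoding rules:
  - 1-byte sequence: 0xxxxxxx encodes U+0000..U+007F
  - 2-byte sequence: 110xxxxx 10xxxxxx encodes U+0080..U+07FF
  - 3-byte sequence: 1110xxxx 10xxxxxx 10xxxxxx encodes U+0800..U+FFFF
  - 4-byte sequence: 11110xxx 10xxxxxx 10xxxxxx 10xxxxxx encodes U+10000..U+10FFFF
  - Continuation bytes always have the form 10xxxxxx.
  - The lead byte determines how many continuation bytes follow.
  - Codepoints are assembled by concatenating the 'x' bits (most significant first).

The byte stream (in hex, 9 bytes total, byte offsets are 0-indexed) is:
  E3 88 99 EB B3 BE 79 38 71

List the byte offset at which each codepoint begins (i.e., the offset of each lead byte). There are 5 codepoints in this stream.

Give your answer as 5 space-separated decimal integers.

Byte[0]=E3: 3-byte lead, need 2 cont bytes. acc=0x3
Byte[1]=88: continuation. acc=(acc<<6)|0x08=0xC8
Byte[2]=99: continuation. acc=(acc<<6)|0x19=0x3219
Completed: cp=U+3219 (starts at byte 0)
Byte[3]=EB: 3-byte lead, need 2 cont bytes. acc=0xB
Byte[4]=B3: continuation. acc=(acc<<6)|0x33=0x2F3
Byte[5]=BE: continuation. acc=(acc<<6)|0x3E=0xBCFE
Completed: cp=U+BCFE (starts at byte 3)
Byte[6]=79: 1-byte ASCII. cp=U+0079
Byte[7]=38: 1-byte ASCII. cp=U+0038
Byte[8]=71: 1-byte ASCII. cp=U+0071

Answer: 0 3 6 7 8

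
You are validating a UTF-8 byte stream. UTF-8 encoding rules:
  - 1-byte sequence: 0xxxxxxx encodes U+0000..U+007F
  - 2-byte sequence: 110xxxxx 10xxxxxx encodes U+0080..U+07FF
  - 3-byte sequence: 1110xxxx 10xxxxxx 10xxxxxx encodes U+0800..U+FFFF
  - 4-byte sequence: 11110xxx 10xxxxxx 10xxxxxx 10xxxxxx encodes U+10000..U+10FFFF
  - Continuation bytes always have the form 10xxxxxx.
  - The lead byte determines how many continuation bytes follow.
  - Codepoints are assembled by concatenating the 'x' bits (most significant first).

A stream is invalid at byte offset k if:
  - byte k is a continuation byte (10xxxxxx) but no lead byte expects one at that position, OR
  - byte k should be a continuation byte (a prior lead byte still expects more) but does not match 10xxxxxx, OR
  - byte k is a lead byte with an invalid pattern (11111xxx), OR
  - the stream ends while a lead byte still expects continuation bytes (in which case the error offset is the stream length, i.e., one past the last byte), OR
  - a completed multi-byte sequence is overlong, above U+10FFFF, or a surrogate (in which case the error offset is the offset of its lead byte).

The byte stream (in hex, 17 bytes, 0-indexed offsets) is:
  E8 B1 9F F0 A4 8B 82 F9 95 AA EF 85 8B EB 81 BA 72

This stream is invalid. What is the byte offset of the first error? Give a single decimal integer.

Answer: 7

Derivation:
Byte[0]=E8: 3-byte lead, need 2 cont bytes. acc=0x8
Byte[1]=B1: continuation. acc=(acc<<6)|0x31=0x231
Byte[2]=9F: continuation. acc=(acc<<6)|0x1F=0x8C5F
Completed: cp=U+8C5F (starts at byte 0)
Byte[3]=F0: 4-byte lead, need 3 cont bytes. acc=0x0
Byte[4]=A4: continuation. acc=(acc<<6)|0x24=0x24
Byte[5]=8B: continuation. acc=(acc<<6)|0x0B=0x90B
Byte[6]=82: continuation. acc=(acc<<6)|0x02=0x242C2
Completed: cp=U+242C2 (starts at byte 3)
Byte[7]=F9: INVALID lead byte (not 0xxx/110x/1110/11110)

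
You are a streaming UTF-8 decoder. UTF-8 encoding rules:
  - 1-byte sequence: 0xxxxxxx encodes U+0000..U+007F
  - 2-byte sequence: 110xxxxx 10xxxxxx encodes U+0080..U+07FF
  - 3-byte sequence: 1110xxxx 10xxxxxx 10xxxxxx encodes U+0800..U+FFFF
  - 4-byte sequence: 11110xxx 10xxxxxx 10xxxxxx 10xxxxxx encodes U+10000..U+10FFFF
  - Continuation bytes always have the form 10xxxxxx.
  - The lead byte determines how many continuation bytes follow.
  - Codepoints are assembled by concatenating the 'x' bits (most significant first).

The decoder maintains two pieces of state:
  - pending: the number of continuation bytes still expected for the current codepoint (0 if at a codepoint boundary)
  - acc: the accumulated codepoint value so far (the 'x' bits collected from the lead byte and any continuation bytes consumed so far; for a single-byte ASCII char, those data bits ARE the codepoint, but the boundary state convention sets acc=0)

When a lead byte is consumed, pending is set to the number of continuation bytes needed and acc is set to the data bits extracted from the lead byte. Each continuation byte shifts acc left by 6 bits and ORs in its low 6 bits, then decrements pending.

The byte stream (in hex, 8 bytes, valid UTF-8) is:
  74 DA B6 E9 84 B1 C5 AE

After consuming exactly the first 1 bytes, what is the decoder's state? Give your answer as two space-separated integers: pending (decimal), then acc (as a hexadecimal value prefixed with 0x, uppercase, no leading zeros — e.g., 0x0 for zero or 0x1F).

Byte[0]=74: 1-byte. pending=0, acc=0x0

Answer: 0 0x0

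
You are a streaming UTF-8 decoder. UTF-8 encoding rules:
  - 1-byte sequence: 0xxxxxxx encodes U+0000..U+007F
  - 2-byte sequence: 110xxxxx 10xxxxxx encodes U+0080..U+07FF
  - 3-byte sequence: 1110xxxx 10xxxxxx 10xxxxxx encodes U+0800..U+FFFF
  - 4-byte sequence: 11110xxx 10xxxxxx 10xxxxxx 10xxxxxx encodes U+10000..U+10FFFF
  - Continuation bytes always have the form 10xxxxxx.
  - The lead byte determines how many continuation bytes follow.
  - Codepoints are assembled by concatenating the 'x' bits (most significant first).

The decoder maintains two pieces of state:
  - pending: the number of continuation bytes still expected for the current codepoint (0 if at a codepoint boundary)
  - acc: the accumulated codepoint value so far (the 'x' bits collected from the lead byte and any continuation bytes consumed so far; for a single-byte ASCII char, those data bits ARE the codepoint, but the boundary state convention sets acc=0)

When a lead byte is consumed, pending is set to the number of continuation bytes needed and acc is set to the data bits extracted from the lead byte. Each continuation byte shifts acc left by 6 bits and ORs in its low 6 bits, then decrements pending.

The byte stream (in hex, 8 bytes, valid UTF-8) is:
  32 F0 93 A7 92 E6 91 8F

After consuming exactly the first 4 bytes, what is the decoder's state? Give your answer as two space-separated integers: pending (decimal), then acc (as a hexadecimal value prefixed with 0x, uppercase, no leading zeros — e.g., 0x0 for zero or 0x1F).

Byte[0]=32: 1-byte. pending=0, acc=0x0
Byte[1]=F0: 4-byte lead. pending=3, acc=0x0
Byte[2]=93: continuation. acc=(acc<<6)|0x13=0x13, pending=2
Byte[3]=A7: continuation. acc=(acc<<6)|0x27=0x4E7, pending=1

Answer: 1 0x4E7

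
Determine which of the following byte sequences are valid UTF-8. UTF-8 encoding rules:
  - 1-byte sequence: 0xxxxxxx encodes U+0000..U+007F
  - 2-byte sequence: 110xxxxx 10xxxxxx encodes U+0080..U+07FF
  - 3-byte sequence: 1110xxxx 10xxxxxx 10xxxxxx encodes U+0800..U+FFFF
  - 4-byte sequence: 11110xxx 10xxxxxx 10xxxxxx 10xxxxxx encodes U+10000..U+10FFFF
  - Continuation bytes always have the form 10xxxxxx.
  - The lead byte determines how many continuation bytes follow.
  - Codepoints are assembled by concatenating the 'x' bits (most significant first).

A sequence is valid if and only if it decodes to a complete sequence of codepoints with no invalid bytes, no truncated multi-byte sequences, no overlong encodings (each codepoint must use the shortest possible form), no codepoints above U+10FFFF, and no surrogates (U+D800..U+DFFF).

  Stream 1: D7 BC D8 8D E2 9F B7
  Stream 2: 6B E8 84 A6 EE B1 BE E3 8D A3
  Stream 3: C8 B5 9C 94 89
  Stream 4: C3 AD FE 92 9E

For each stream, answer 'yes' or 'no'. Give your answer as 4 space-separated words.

Answer: yes yes no no

Derivation:
Stream 1: decodes cleanly. VALID
Stream 2: decodes cleanly. VALID
Stream 3: error at byte offset 2. INVALID
Stream 4: error at byte offset 2. INVALID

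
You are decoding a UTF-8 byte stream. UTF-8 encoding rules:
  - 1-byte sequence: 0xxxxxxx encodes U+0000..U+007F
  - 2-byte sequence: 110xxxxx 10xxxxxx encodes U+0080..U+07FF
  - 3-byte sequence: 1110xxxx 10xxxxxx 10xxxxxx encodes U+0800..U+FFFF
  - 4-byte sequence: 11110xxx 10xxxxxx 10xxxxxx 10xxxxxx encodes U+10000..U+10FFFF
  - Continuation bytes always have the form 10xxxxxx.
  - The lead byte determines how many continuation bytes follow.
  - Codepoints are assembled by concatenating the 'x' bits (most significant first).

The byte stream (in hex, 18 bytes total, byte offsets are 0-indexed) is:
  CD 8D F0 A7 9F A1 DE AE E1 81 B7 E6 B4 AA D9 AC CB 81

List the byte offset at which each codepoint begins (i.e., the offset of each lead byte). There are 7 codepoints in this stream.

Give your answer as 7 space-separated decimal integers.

Answer: 0 2 6 8 11 14 16

Derivation:
Byte[0]=CD: 2-byte lead, need 1 cont bytes. acc=0xD
Byte[1]=8D: continuation. acc=(acc<<6)|0x0D=0x34D
Completed: cp=U+034D (starts at byte 0)
Byte[2]=F0: 4-byte lead, need 3 cont bytes. acc=0x0
Byte[3]=A7: continuation. acc=(acc<<6)|0x27=0x27
Byte[4]=9F: continuation. acc=(acc<<6)|0x1F=0x9DF
Byte[5]=A1: continuation. acc=(acc<<6)|0x21=0x277E1
Completed: cp=U+277E1 (starts at byte 2)
Byte[6]=DE: 2-byte lead, need 1 cont bytes. acc=0x1E
Byte[7]=AE: continuation. acc=(acc<<6)|0x2E=0x7AE
Completed: cp=U+07AE (starts at byte 6)
Byte[8]=E1: 3-byte lead, need 2 cont bytes. acc=0x1
Byte[9]=81: continuation. acc=(acc<<6)|0x01=0x41
Byte[10]=B7: continuation. acc=(acc<<6)|0x37=0x1077
Completed: cp=U+1077 (starts at byte 8)
Byte[11]=E6: 3-byte lead, need 2 cont bytes. acc=0x6
Byte[12]=B4: continuation. acc=(acc<<6)|0x34=0x1B4
Byte[13]=AA: continuation. acc=(acc<<6)|0x2A=0x6D2A
Completed: cp=U+6D2A (starts at byte 11)
Byte[14]=D9: 2-byte lead, need 1 cont bytes. acc=0x19
Byte[15]=AC: continuation. acc=(acc<<6)|0x2C=0x66C
Completed: cp=U+066C (starts at byte 14)
Byte[16]=CB: 2-byte lead, need 1 cont bytes. acc=0xB
Byte[17]=81: continuation. acc=(acc<<6)|0x01=0x2C1
Completed: cp=U+02C1 (starts at byte 16)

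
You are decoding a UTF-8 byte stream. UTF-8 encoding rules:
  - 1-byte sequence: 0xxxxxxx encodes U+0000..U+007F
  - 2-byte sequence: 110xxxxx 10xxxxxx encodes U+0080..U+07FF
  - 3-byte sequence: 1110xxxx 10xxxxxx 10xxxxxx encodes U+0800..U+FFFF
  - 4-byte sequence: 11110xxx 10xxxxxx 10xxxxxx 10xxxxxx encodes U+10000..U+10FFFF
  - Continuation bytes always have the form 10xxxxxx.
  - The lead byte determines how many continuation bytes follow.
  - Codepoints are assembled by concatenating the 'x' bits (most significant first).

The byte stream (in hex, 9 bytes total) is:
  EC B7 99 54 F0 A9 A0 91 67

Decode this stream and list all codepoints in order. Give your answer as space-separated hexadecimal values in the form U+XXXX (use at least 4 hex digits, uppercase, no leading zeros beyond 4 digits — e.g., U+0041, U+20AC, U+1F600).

Answer: U+CDD9 U+0054 U+29811 U+0067

Derivation:
Byte[0]=EC: 3-byte lead, need 2 cont bytes. acc=0xC
Byte[1]=B7: continuation. acc=(acc<<6)|0x37=0x337
Byte[2]=99: continuation. acc=(acc<<6)|0x19=0xCDD9
Completed: cp=U+CDD9 (starts at byte 0)
Byte[3]=54: 1-byte ASCII. cp=U+0054
Byte[4]=F0: 4-byte lead, need 3 cont bytes. acc=0x0
Byte[5]=A9: continuation. acc=(acc<<6)|0x29=0x29
Byte[6]=A0: continuation. acc=(acc<<6)|0x20=0xA60
Byte[7]=91: continuation. acc=(acc<<6)|0x11=0x29811
Completed: cp=U+29811 (starts at byte 4)
Byte[8]=67: 1-byte ASCII. cp=U+0067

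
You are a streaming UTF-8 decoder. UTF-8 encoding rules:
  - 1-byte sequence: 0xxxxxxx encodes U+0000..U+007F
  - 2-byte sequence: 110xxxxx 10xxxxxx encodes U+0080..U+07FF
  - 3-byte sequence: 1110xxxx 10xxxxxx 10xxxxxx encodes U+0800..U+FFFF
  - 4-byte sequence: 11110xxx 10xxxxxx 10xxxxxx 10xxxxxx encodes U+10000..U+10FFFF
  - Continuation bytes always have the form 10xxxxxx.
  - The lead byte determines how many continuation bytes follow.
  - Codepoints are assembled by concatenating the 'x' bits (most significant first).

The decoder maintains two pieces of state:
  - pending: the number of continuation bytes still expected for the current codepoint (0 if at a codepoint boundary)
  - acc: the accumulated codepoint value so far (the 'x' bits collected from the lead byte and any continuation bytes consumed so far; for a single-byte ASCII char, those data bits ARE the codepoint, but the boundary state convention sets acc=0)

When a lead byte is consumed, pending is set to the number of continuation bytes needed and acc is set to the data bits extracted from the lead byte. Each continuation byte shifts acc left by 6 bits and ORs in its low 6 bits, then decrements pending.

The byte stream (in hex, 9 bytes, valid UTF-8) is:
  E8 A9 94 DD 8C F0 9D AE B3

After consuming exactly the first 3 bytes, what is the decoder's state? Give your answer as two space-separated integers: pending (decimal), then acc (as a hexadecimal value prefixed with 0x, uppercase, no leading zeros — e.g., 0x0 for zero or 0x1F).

Answer: 0 0x8A54

Derivation:
Byte[0]=E8: 3-byte lead. pending=2, acc=0x8
Byte[1]=A9: continuation. acc=(acc<<6)|0x29=0x229, pending=1
Byte[2]=94: continuation. acc=(acc<<6)|0x14=0x8A54, pending=0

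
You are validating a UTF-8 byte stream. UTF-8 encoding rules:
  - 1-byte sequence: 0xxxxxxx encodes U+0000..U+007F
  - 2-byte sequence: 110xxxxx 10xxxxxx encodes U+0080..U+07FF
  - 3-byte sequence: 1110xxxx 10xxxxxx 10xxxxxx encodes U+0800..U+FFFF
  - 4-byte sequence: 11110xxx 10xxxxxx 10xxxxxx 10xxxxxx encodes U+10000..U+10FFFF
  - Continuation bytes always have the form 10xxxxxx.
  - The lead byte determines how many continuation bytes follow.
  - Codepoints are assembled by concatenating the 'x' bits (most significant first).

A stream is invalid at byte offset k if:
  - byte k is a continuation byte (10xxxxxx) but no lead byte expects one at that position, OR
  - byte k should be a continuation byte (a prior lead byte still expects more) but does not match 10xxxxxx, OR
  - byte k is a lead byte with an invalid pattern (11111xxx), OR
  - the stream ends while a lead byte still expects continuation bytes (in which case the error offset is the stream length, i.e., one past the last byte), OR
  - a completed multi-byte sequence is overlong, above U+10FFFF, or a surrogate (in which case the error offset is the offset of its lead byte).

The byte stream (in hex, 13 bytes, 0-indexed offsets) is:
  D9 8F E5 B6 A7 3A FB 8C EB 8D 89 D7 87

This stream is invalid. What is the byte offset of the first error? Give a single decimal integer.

Byte[0]=D9: 2-byte lead, need 1 cont bytes. acc=0x19
Byte[1]=8F: continuation. acc=(acc<<6)|0x0F=0x64F
Completed: cp=U+064F (starts at byte 0)
Byte[2]=E5: 3-byte lead, need 2 cont bytes. acc=0x5
Byte[3]=B6: continuation. acc=(acc<<6)|0x36=0x176
Byte[4]=A7: continuation. acc=(acc<<6)|0x27=0x5DA7
Completed: cp=U+5DA7 (starts at byte 2)
Byte[5]=3A: 1-byte ASCII. cp=U+003A
Byte[6]=FB: INVALID lead byte (not 0xxx/110x/1110/11110)

Answer: 6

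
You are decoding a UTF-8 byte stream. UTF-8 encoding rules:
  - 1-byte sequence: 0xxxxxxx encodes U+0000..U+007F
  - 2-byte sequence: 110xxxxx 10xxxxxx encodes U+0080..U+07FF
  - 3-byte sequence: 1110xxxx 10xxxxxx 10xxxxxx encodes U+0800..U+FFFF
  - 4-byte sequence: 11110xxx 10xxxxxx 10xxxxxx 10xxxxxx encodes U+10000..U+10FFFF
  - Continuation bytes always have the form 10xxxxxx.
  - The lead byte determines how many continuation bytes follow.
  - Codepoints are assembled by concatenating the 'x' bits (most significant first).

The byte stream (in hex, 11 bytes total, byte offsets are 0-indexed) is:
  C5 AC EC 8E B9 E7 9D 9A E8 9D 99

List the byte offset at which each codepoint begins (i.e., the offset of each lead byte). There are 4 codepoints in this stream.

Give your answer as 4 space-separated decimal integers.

Answer: 0 2 5 8

Derivation:
Byte[0]=C5: 2-byte lead, need 1 cont bytes. acc=0x5
Byte[1]=AC: continuation. acc=(acc<<6)|0x2C=0x16C
Completed: cp=U+016C (starts at byte 0)
Byte[2]=EC: 3-byte lead, need 2 cont bytes. acc=0xC
Byte[3]=8E: continuation. acc=(acc<<6)|0x0E=0x30E
Byte[4]=B9: continuation. acc=(acc<<6)|0x39=0xC3B9
Completed: cp=U+C3B9 (starts at byte 2)
Byte[5]=E7: 3-byte lead, need 2 cont bytes. acc=0x7
Byte[6]=9D: continuation. acc=(acc<<6)|0x1D=0x1DD
Byte[7]=9A: continuation. acc=(acc<<6)|0x1A=0x775A
Completed: cp=U+775A (starts at byte 5)
Byte[8]=E8: 3-byte lead, need 2 cont bytes. acc=0x8
Byte[9]=9D: continuation. acc=(acc<<6)|0x1D=0x21D
Byte[10]=99: continuation. acc=(acc<<6)|0x19=0x8759
Completed: cp=U+8759 (starts at byte 8)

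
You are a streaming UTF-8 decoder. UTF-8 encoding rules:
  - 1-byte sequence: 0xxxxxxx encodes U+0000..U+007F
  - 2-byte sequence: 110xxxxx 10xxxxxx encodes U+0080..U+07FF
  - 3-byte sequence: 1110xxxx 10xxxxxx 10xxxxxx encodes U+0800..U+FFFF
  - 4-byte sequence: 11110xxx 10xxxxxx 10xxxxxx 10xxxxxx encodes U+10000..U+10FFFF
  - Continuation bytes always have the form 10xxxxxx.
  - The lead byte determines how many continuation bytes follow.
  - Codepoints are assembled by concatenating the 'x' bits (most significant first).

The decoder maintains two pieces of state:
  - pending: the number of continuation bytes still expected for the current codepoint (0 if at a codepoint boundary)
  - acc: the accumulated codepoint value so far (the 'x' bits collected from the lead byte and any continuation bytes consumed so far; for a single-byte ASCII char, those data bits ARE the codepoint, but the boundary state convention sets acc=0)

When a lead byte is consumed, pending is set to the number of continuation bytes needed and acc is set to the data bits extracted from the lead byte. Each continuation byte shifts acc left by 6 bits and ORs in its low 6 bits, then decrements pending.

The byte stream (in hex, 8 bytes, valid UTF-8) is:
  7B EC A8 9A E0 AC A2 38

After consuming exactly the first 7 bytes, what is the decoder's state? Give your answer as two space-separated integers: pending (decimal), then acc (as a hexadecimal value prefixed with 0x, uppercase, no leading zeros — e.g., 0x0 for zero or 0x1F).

Byte[0]=7B: 1-byte. pending=0, acc=0x0
Byte[1]=EC: 3-byte lead. pending=2, acc=0xC
Byte[2]=A8: continuation. acc=(acc<<6)|0x28=0x328, pending=1
Byte[3]=9A: continuation. acc=(acc<<6)|0x1A=0xCA1A, pending=0
Byte[4]=E0: 3-byte lead. pending=2, acc=0x0
Byte[5]=AC: continuation. acc=(acc<<6)|0x2C=0x2C, pending=1
Byte[6]=A2: continuation. acc=(acc<<6)|0x22=0xB22, pending=0

Answer: 0 0xB22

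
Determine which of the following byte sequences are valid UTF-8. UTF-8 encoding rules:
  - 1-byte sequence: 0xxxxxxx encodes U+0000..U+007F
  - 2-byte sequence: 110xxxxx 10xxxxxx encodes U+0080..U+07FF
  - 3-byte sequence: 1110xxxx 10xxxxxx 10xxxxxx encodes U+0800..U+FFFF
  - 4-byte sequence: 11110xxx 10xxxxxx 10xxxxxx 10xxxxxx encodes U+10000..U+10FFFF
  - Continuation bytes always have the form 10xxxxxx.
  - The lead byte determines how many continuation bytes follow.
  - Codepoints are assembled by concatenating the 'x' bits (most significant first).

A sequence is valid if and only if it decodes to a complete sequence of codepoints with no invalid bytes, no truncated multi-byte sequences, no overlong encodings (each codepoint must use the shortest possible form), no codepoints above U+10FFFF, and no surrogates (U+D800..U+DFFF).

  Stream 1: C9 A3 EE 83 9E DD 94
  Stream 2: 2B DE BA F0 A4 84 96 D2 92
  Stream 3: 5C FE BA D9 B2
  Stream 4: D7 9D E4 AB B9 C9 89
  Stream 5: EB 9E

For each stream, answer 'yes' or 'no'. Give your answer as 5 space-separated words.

Stream 1: decodes cleanly. VALID
Stream 2: decodes cleanly. VALID
Stream 3: error at byte offset 1. INVALID
Stream 4: decodes cleanly. VALID
Stream 5: error at byte offset 2. INVALID

Answer: yes yes no yes no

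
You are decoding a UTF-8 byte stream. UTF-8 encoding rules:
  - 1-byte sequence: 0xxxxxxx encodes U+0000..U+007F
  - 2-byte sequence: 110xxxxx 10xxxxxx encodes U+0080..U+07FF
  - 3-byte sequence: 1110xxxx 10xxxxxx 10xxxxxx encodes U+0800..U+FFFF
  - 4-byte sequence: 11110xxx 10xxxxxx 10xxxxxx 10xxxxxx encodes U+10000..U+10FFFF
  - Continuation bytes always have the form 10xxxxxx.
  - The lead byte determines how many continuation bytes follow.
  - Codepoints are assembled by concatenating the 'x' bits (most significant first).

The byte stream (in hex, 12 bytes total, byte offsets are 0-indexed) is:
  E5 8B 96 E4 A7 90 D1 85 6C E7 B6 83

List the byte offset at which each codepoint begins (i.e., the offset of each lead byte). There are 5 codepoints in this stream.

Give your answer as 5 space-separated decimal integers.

Answer: 0 3 6 8 9

Derivation:
Byte[0]=E5: 3-byte lead, need 2 cont bytes. acc=0x5
Byte[1]=8B: continuation. acc=(acc<<6)|0x0B=0x14B
Byte[2]=96: continuation. acc=(acc<<6)|0x16=0x52D6
Completed: cp=U+52D6 (starts at byte 0)
Byte[3]=E4: 3-byte lead, need 2 cont bytes. acc=0x4
Byte[4]=A7: continuation. acc=(acc<<6)|0x27=0x127
Byte[5]=90: continuation. acc=(acc<<6)|0x10=0x49D0
Completed: cp=U+49D0 (starts at byte 3)
Byte[6]=D1: 2-byte lead, need 1 cont bytes. acc=0x11
Byte[7]=85: continuation. acc=(acc<<6)|0x05=0x445
Completed: cp=U+0445 (starts at byte 6)
Byte[8]=6C: 1-byte ASCII. cp=U+006C
Byte[9]=E7: 3-byte lead, need 2 cont bytes. acc=0x7
Byte[10]=B6: continuation. acc=(acc<<6)|0x36=0x1F6
Byte[11]=83: continuation. acc=(acc<<6)|0x03=0x7D83
Completed: cp=U+7D83 (starts at byte 9)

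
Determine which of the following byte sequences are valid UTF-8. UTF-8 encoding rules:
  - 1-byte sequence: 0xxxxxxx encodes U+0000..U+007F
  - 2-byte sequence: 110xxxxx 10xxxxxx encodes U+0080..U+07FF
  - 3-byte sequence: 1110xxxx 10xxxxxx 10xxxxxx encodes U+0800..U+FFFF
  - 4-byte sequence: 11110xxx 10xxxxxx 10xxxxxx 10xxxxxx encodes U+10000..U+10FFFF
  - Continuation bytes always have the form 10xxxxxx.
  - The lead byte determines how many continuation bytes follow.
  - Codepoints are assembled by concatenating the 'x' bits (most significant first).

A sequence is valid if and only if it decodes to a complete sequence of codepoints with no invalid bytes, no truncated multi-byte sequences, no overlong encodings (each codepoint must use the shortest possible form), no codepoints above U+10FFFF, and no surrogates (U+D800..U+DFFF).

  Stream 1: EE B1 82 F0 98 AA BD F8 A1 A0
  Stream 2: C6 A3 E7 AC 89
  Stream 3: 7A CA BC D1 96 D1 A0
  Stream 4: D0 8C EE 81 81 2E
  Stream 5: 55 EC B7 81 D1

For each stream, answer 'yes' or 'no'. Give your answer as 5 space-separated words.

Stream 1: error at byte offset 7. INVALID
Stream 2: decodes cleanly. VALID
Stream 3: decodes cleanly. VALID
Stream 4: decodes cleanly. VALID
Stream 5: error at byte offset 5. INVALID

Answer: no yes yes yes no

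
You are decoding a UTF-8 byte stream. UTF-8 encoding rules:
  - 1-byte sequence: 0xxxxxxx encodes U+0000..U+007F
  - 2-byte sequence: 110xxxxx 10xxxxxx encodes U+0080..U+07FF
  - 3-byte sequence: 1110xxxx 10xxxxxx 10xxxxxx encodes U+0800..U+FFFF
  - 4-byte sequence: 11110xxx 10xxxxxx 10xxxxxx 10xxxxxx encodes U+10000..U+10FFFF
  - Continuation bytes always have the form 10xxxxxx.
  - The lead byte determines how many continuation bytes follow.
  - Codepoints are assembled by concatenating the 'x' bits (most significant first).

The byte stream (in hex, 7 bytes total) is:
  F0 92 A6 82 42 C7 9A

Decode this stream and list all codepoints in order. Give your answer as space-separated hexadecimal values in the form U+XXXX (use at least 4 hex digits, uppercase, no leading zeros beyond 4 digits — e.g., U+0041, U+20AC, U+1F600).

Byte[0]=F0: 4-byte lead, need 3 cont bytes. acc=0x0
Byte[1]=92: continuation. acc=(acc<<6)|0x12=0x12
Byte[2]=A6: continuation. acc=(acc<<6)|0x26=0x4A6
Byte[3]=82: continuation. acc=(acc<<6)|0x02=0x12982
Completed: cp=U+12982 (starts at byte 0)
Byte[4]=42: 1-byte ASCII. cp=U+0042
Byte[5]=C7: 2-byte lead, need 1 cont bytes. acc=0x7
Byte[6]=9A: continuation. acc=(acc<<6)|0x1A=0x1DA
Completed: cp=U+01DA (starts at byte 5)

Answer: U+12982 U+0042 U+01DA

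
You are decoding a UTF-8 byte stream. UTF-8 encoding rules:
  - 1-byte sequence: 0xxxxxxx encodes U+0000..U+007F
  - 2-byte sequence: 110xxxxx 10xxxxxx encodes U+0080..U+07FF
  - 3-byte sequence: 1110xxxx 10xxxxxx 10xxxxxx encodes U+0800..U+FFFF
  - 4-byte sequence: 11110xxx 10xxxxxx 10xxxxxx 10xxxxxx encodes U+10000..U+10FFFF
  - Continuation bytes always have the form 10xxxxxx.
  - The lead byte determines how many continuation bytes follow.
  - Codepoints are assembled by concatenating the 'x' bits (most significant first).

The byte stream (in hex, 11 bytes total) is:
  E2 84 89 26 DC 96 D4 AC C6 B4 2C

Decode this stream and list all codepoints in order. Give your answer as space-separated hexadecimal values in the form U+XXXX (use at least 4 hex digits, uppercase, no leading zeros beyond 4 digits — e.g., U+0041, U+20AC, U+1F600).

Answer: U+2109 U+0026 U+0716 U+052C U+01B4 U+002C

Derivation:
Byte[0]=E2: 3-byte lead, need 2 cont bytes. acc=0x2
Byte[1]=84: continuation. acc=(acc<<6)|0x04=0x84
Byte[2]=89: continuation. acc=(acc<<6)|0x09=0x2109
Completed: cp=U+2109 (starts at byte 0)
Byte[3]=26: 1-byte ASCII. cp=U+0026
Byte[4]=DC: 2-byte lead, need 1 cont bytes. acc=0x1C
Byte[5]=96: continuation. acc=(acc<<6)|0x16=0x716
Completed: cp=U+0716 (starts at byte 4)
Byte[6]=D4: 2-byte lead, need 1 cont bytes. acc=0x14
Byte[7]=AC: continuation. acc=(acc<<6)|0x2C=0x52C
Completed: cp=U+052C (starts at byte 6)
Byte[8]=C6: 2-byte lead, need 1 cont bytes. acc=0x6
Byte[9]=B4: continuation. acc=(acc<<6)|0x34=0x1B4
Completed: cp=U+01B4 (starts at byte 8)
Byte[10]=2C: 1-byte ASCII. cp=U+002C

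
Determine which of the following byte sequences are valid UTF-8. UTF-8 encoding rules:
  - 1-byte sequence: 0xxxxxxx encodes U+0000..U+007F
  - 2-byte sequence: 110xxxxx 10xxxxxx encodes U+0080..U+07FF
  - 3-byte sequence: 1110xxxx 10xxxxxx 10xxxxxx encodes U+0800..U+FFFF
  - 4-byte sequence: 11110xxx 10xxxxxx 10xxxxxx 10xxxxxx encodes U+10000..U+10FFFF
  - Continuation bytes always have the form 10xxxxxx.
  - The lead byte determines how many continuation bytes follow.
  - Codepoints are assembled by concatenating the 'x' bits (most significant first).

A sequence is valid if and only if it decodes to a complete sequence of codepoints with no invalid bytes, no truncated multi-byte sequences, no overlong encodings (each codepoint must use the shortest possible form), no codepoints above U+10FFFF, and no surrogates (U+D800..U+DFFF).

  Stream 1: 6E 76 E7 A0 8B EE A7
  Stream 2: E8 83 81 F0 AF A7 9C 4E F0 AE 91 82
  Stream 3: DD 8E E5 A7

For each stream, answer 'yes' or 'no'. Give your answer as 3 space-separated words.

Answer: no yes no

Derivation:
Stream 1: error at byte offset 7. INVALID
Stream 2: decodes cleanly. VALID
Stream 3: error at byte offset 4. INVALID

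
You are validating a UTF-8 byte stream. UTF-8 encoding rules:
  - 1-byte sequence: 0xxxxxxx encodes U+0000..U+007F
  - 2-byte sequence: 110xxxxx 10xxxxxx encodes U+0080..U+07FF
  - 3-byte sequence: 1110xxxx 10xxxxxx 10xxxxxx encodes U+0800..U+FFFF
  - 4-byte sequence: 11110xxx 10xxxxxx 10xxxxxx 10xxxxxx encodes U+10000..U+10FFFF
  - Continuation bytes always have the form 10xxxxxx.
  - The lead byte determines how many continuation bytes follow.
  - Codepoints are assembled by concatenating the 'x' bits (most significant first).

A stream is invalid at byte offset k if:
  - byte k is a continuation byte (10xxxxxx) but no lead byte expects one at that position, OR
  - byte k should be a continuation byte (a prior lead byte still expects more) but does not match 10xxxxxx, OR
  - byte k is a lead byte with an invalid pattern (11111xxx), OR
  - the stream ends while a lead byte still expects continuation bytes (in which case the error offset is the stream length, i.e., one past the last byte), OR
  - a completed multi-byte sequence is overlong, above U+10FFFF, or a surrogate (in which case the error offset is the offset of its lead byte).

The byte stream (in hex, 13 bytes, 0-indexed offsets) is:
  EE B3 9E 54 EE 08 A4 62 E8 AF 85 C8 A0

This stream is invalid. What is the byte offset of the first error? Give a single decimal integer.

Byte[0]=EE: 3-byte lead, need 2 cont bytes. acc=0xE
Byte[1]=B3: continuation. acc=(acc<<6)|0x33=0x3B3
Byte[2]=9E: continuation. acc=(acc<<6)|0x1E=0xECDE
Completed: cp=U+ECDE (starts at byte 0)
Byte[3]=54: 1-byte ASCII. cp=U+0054
Byte[4]=EE: 3-byte lead, need 2 cont bytes. acc=0xE
Byte[5]=08: expected 10xxxxxx continuation. INVALID

Answer: 5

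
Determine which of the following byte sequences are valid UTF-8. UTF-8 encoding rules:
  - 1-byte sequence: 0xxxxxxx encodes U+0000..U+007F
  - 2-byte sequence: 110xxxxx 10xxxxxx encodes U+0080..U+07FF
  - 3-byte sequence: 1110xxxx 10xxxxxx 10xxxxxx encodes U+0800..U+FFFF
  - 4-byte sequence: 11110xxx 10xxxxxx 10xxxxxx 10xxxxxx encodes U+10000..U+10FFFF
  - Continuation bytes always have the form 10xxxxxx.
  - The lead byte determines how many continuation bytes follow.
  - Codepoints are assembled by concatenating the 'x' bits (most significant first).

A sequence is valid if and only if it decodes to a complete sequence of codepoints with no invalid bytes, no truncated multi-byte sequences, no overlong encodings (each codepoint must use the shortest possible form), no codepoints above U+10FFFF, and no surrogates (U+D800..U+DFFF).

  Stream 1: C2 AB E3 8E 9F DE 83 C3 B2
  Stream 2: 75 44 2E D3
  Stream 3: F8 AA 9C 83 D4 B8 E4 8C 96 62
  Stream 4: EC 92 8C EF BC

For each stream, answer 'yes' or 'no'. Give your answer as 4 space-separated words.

Stream 1: decodes cleanly. VALID
Stream 2: error at byte offset 4. INVALID
Stream 3: error at byte offset 0. INVALID
Stream 4: error at byte offset 5. INVALID

Answer: yes no no no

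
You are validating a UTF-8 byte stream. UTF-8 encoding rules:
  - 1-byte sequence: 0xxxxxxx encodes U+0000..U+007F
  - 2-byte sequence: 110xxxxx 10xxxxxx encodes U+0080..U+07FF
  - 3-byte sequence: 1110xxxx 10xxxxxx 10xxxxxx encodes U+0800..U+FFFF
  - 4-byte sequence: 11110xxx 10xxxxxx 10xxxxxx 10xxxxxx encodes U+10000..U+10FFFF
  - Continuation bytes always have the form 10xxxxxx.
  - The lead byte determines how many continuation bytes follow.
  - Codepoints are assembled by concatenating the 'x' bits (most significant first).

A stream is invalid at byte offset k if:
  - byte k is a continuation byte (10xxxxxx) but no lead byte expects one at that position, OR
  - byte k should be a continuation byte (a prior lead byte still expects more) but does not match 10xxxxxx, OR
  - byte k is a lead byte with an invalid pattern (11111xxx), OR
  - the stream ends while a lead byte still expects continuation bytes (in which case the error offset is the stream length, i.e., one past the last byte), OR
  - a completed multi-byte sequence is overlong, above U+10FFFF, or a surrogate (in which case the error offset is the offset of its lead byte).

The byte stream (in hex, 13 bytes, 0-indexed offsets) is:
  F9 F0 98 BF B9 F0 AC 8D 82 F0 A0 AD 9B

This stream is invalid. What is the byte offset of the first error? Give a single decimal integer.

Answer: 0

Derivation:
Byte[0]=F9: INVALID lead byte (not 0xxx/110x/1110/11110)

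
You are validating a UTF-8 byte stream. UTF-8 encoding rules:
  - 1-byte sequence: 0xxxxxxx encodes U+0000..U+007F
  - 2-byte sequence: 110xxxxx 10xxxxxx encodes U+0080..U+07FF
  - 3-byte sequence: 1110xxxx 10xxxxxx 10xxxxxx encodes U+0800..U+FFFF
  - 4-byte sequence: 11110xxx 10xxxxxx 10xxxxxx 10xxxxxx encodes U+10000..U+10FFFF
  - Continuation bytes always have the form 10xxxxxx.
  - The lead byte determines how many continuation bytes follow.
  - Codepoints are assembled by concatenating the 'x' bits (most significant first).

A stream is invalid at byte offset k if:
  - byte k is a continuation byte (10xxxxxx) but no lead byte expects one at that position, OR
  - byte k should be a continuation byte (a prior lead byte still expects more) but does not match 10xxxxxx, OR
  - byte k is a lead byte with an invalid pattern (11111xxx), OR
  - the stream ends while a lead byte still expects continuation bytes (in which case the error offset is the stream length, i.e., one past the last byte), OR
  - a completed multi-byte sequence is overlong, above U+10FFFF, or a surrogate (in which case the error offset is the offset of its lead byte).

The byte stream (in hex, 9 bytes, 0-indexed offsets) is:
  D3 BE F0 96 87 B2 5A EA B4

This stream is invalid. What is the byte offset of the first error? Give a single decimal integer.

Answer: 9

Derivation:
Byte[0]=D3: 2-byte lead, need 1 cont bytes. acc=0x13
Byte[1]=BE: continuation. acc=(acc<<6)|0x3E=0x4FE
Completed: cp=U+04FE (starts at byte 0)
Byte[2]=F0: 4-byte lead, need 3 cont bytes. acc=0x0
Byte[3]=96: continuation. acc=(acc<<6)|0x16=0x16
Byte[4]=87: continuation. acc=(acc<<6)|0x07=0x587
Byte[5]=B2: continuation. acc=(acc<<6)|0x32=0x161F2
Completed: cp=U+161F2 (starts at byte 2)
Byte[6]=5A: 1-byte ASCII. cp=U+005A
Byte[7]=EA: 3-byte lead, need 2 cont bytes. acc=0xA
Byte[8]=B4: continuation. acc=(acc<<6)|0x34=0x2B4
Byte[9]: stream ended, expected continuation. INVALID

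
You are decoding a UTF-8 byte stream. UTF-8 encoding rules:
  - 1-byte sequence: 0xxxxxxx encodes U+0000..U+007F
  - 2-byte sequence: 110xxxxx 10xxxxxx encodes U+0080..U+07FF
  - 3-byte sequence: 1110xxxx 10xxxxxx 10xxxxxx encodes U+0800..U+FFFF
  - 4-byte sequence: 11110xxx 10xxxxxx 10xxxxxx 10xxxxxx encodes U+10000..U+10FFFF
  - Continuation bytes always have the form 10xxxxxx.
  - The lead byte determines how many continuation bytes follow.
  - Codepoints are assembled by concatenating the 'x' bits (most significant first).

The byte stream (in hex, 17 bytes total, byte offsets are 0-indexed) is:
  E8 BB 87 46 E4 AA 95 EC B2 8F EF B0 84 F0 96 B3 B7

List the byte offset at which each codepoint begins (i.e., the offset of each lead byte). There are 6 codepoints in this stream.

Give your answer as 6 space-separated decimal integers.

Byte[0]=E8: 3-byte lead, need 2 cont bytes. acc=0x8
Byte[1]=BB: continuation. acc=(acc<<6)|0x3B=0x23B
Byte[2]=87: continuation. acc=(acc<<6)|0x07=0x8EC7
Completed: cp=U+8EC7 (starts at byte 0)
Byte[3]=46: 1-byte ASCII. cp=U+0046
Byte[4]=E4: 3-byte lead, need 2 cont bytes. acc=0x4
Byte[5]=AA: continuation. acc=(acc<<6)|0x2A=0x12A
Byte[6]=95: continuation. acc=(acc<<6)|0x15=0x4A95
Completed: cp=U+4A95 (starts at byte 4)
Byte[7]=EC: 3-byte lead, need 2 cont bytes. acc=0xC
Byte[8]=B2: continuation. acc=(acc<<6)|0x32=0x332
Byte[9]=8F: continuation. acc=(acc<<6)|0x0F=0xCC8F
Completed: cp=U+CC8F (starts at byte 7)
Byte[10]=EF: 3-byte lead, need 2 cont bytes. acc=0xF
Byte[11]=B0: continuation. acc=(acc<<6)|0x30=0x3F0
Byte[12]=84: continuation. acc=(acc<<6)|0x04=0xFC04
Completed: cp=U+FC04 (starts at byte 10)
Byte[13]=F0: 4-byte lead, need 3 cont bytes. acc=0x0
Byte[14]=96: continuation. acc=(acc<<6)|0x16=0x16
Byte[15]=B3: continuation. acc=(acc<<6)|0x33=0x5B3
Byte[16]=B7: continuation. acc=(acc<<6)|0x37=0x16CF7
Completed: cp=U+16CF7 (starts at byte 13)

Answer: 0 3 4 7 10 13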